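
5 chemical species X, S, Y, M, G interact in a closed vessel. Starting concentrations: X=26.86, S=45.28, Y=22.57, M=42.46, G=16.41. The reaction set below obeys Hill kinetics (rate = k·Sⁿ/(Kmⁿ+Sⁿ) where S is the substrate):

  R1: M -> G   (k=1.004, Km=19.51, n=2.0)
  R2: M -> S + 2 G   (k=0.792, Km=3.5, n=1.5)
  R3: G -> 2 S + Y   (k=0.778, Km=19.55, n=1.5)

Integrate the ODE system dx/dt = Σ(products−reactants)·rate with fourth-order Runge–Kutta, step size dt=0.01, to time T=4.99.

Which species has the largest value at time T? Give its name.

Dominant species at T: S

RK4 with dt=0.01: 499 steps to T=4.99. Trajectory (selected grid times):
t=0.00: X=26.86 S=45.28 Y=22.57 M=42.46 G=16.41
t=0.55: X=26.86 S=46.09 Y=22.76 M=41.58 G=17.52
t=1.11: X=26.86 S=46.93 Y=22.97 M=40.69 G=18.64
t=1.66: X=26.86 S=47.78 Y=23.18 M=39.82 G=19.73
t=2.22: X=26.86 S=48.66 Y=23.40 M=38.93 G=20.82
t=2.77: X=26.86 S=49.54 Y=23.63 M=38.07 G=21.88
t=3.33: X=26.86 S=50.45 Y=23.87 M=37.20 G=22.95
t=3.88: X=26.86 S=51.36 Y=24.11 M=36.34 G=23.98
t=4.44: X=26.86 S=52.30 Y=24.37 M=35.48 G=25.02
t=4.99: X=26.86 S=53.23 Y=24.62 M=34.63 G=26.03
At T=4.99: X=26.86 S=53.23 Y=24.62 M=34.63 G=26.03; the largest is S.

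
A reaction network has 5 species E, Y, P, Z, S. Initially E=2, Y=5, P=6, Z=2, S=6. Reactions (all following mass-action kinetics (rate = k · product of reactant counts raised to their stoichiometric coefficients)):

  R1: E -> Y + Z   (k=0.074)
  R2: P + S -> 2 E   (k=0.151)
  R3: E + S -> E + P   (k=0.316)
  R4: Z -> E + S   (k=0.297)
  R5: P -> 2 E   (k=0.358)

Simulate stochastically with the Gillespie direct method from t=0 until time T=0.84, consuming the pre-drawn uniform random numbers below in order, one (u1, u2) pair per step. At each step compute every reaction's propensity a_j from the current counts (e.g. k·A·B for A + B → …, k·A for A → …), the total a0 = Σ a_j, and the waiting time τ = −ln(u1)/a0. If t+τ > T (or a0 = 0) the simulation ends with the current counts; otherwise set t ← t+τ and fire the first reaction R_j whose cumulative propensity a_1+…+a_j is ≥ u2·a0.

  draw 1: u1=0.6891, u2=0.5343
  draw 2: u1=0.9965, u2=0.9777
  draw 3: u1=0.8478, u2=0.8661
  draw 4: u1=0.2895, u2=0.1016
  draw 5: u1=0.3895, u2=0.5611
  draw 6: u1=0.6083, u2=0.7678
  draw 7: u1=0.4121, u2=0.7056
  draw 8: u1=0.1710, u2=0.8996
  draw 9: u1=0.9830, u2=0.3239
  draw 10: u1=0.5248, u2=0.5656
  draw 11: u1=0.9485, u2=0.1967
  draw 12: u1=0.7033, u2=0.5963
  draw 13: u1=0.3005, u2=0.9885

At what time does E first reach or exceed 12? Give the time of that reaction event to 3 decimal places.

t=0.000: E=2 Y=5 P=6 Z=2 S=6
Draw 1: a1=0.148, a2=5.436, a3=3.792, a4=0.594, a5=2.148, a0=12.118; τ=−ln(0.6891)/12.118=0.031 → t=0.031; u2·a0=0.5343·12.118=6.475; a1+a2=5.584 < 6.475 ≤ a1+…+a3=9.376 → R3 fires; E=2 Y=5 P=7 Z=2 S=5
Draw 2: a1=0.148, a2=5.285, a3=3.160, a4=0.594, a5=2.506, a0=11.693; τ=−ln(0.9965)/11.693=0.000 → t=0.031; u2·a0=0.9777·11.693=11.432; a1+…+a4=9.187 < 11.432 ≤ a1+…+a5=11.693 → R5 fires; E=4 Y=5 P=6 Z=2 S=5
Draw 3: a1=0.296, a2=4.530, a3=6.320, a4=0.594, a5=2.148, a0=13.888; τ=−ln(0.8478)/13.888=0.012 → t=0.043; u2·a0=0.8661·13.888=12.028; a1+…+a4=11.740 < 12.028 ≤ a1+…+a5=13.888 → R5 fires; E=6 Y=5 P=5 Z=2 S=5
Draw 4: a1=0.444, a2=3.775, a3=9.480, a4=0.594, a5=1.790, a0=16.083; τ=−ln(0.2895)/16.083=0.077 → t=0.120; u2·a0=0.1016·16.083=1.634; a1=0.444 < 1.634 ≤ a1+a2=4.219 → R2 fires; E=8 Y=5 P=4 Z=2 S=4
Draw 5: a1=0.592, a2=2.416, a3=10.112, a4=0.594, a5=1.432, a0=15.146; τ=−ln(0.3895)/15.146=0.062 → t=0.182; u2·a0=0.5611·15.146=8.498; a1+a2=3.008 < 8.498 ≤ a1+…+a3=13.120 → R3 fires; E=8 Y=5 P=5 Z=2 S=3
Draw 6: a1=0.592, a2=2.265, a3=7.584, a4=0.594, a5=1.790, a0=12.825; τ=−ln(0.6083)/12.825=0.039 → t=0.221; u2·a0=0.7678·12.825=9.847; a1+a2=2.857 < 9.847 ≤ a1+…+a3=10.441 → R3 fires; E=8 Y=5 P=6 Z=2 S=2
Draw 7: a1=0.592, a2=1.812, a3=5.056, a4=0.594, a5=2.148, a0=10.202; τ=−ln(0.4121)/10.202=0.087 → t=0.308; u2·a0=0.7056·10.202=7.199; a1+a2=2.404 < 7.199 ≤ a1+…+a3=7.460 → R3 fires; E=8 Y=5 P=7 Z=2 S=1
Draw 8: a1=0.592, a2=1.057, a3=2.528, a4=0.594, a5=2.506, a0=7.277; τ=−ln(0.1710)/7.277=0.243 → t=0.551; u2·a0=0.8996·7.277=6.546; a1+…+a4=4.771 < 6.546 ≤ a1+…+a5=7.277 → R5 fires; E=10 Y=5 P=6 Z=2 S=1
Draw 9: a1=0.740, a2=0.906, a3=3.160, a4=0.594, a5=2.148, a0=7.548; τ=−ln(0.9830)/7.548=0.002 → t=0.553; u2·a0=0.3239·7.548=2.445; a1+a2=1.646 < 2.445 ≤ a1+…+a3=4.806 → R3 fires; E=10 Y=5 P=7 Z=2 S=0
Draw 10: a1=0.740, a2=0.000, a3=0.000, a4=0.594, a5=2.506, a0=3.840; τ=−ln(0.5248)/3.840=0.168 → t=0.721; u2·a0=0.5656·3.840=2.172; a1+…+a4=1.334 < 2.172 ≤ a1+…+a5=3.840 → R5 fires; E=12 Y=5 P=6 Z=2 S=0
Draw 11: a1=0.888, a2=0.000, a3=0.000, a4=0.594, a5=2.148, a0=3.630; τ=−ln(0.9485)/3.630=0.015 → t=0.735; u2·a0=0.1967·3.630=0.714 ≤ a1=0.888 → R1 fires; E=11 Y=6 P=6 Z=3 S=0
Draw 12: a1=0.814, a2=0.000, a3=0.000, a4=0.891, a5=2.148, a0=3.853; τ=−ln(0.7033)/3.853=0.091 → t=0.827; u2·a0=0.5963·3.853=2.298; a1+…+a4=1.705 < 2.298 ≤ a1+…+a5=3.853 → R5 fires; E=13 Y=6 P=5 Z=3 S=0
Draw 13: a1=0.962, a2=0.000, a3=0.000, a4=0.891, a5=1.790, a0=3.643; τ=−ln(0.3005)/3.643=0.330 → t=1.157 > T=0.84: stop.
E first becomes ≥ 12 when it reaches 12 at the event at t=0.721.

Threshold first reached at t = 0.721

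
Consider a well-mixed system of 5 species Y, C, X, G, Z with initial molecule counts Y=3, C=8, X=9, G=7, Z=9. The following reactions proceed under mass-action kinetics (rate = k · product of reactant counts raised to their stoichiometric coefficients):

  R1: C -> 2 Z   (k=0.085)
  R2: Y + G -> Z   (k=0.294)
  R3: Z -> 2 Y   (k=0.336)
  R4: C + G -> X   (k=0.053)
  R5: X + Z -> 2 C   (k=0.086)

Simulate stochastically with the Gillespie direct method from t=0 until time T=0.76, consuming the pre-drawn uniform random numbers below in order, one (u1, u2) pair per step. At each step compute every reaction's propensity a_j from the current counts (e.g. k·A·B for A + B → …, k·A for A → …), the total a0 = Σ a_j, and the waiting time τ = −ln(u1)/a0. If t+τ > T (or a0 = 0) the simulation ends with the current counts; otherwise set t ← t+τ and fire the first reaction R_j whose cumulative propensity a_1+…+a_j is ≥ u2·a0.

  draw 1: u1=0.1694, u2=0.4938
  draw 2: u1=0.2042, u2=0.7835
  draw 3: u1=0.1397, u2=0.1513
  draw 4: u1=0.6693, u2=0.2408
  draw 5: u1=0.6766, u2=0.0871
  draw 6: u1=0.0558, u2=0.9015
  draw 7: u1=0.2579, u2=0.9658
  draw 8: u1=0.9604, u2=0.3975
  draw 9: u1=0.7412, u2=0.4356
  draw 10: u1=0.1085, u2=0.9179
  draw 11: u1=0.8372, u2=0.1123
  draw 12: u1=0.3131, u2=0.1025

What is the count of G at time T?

G at T = 3

t=0.000: Y=3 C=8 X=9 G=7 Z=9
Draw 1: a1=0.680, a2=6.174, a3=3.024, a4=2.968, a5=6.966, a0=19.812; τ=−ln(0.1694)/19.812=0.090 → t=0.090; u2·a0=0.4938·19.812=9.783; a1+a2=6.854 < 9.783 ≤ a1+…+a3=9.878 → R3 fires; Y=5 C=8 X=9 G=7 Z=8
Draw 2: a1=0.680, a2=10.290, a3=2.688, a4=2.968, a5=6.192, a0=22.818; τ=−ln(0.2042)/22.818=0.070 → t=0.159; u2·a0=0.7835·22.818=17.878; a1+…+a4=16.626 < 17.878 ≤ a1+…+a5=22.818 → R5 fires; Y=5 C=10 X=8 G=7 Z=7
Draw 3: a1=0.850, a2=10.290, a3=2.352, a4=3.710, a5=4.816, a0=22.018; τ=−ln(0.1397)/22.018=0.089 → t=0.249; u2·a0=0.1513·22.018=3.331; a1=0.850 < 3.331 ≤ a1+a2=11.140 → R2 fires; Y=4 C=10 X=8 G=6 Z=8
Draw 4: a1=0.850, a2=7.056, a3=2.688, a4=3.180, a5=5.504, a0=19.278; τ=−ln(0.6693)/19.278=0.021 → t=0.269; u2·a0=0.2408·19.278=4.642; a1=0.850 < 4.642 ≤ a1+a2=7.906 → R2 fires; Y=3 C=10 X=8 G=5 Z=9
Draw 5: a1=0.850, a2=4.410, a3=3.024, a4=2.650, a5=6.192, a0=17.126; τ=−ln(0.6766)/17.126=0.023 → t=0.292; u2·a0=0.0871·17.126=1.492; a1=0.850 < 1.492 ≤ a1+a2=5.260 → R2 fires; Y=2 C=10 X=8 G=4 Z=10
Draw 6: a1=0.850, a2=2.352, a3=3.360, a4=2.120, a5=6.880, a0=15.562; τ=−ln(0.0558)/15.562=0.185 → t=0.478; u2·a0=0.9015·15.562=14.029; a1+…+a4=8.682 < 14.029 ≤ a1+…+a5=15.562 → R5 fires; Y=2 C=12 X=7 G=4 Z=9
Draw 7: a1=1.020, a2=2.352, a3=3.024, a4=2.544, a5=5.418, a0=14.358; τ=−ln(0.2579)/14.358=0.094 → t=0.572; u2·a0=0.9658·14.358=13.867; a1+…+a4=8.940 < 13.867 ≤ a1+…+a5=14.358 → R5 fires; Y=2 C=14 X=6 G=4 Z=8
Draw 8: a1=1.190, a2=2.352, a3=2.688, a4=2.968, a5=4.128, a0=13.326; τ=−ln(0.9604)/13.326=0.003 → t=0.575; u2·a0=0.3975·13.326=5.297; a1+a2=3.542 < 5.297 ≤ a1+…+a3=6.230 → R3 fires; Y=4 C=14 X=6 G=4 Z=7
Draw 9: a1=1.190, a2=4.704, a3=2.352, a4=2.968, a5=3.612, a0=14.826; τ=−ln(0.7412)/14.826=0.020 → t=0.595; u2·a0=0.4356·14.826=6.458; a1+a2=5.894 < 6.458 ≤ a1+…+a3=8.246 → R3 fires; Y=6 C=14 X=6 G=4 Z=6
Draw 10: a1=1.190, a2=7.056, a3=2.016, a4=2.968, a5=3.096, a0=16.326; τ=−ln(0.1085)/16.326=0.136 → t=0.731; u2·a0=0.9179·16.326=14.986; a1+…+a4=13.230 < 14.986 ≤ a1+…+a5=16.326 → R5 fires; Y=6 C=16 X=5 G=4 Z=5
Draw 11: a1=1.360, a2=7.056, a3=1.680, a4=3.392, a5=2.150, a0=15.638; τ=−ln(0.8372)/15.638=0.011 → t=0.743; u2·a0=0.1123·15.638=1.756; a1=1.360 < 1.756 ≤ a1+a2=8.416 → R2 fires; Y=5 C=16 X=5 G=3 Z=6
Draw 12: a1=1.360, a2=4.410, a3=2.016, a4=2.544, a5=2.580, a0=12.910; τ=−ln(0.3131)/12.910=0.090 → t=0.833 > T=0.76: stop.
Read off G at T=0.76: 3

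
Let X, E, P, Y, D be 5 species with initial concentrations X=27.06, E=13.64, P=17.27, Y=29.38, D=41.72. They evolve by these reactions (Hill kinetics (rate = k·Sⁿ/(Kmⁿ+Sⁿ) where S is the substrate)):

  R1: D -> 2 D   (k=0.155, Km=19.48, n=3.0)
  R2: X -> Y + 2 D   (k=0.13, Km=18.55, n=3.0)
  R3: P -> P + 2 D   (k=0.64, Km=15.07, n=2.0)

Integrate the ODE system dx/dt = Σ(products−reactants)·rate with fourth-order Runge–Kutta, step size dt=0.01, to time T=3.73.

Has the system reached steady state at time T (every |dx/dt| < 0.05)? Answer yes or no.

RK4 with dt=0.01: 373 steps to T=3.73. Trajectory (selected grid times):
t=0.00: X=27.06 E=13.64 P=17.27 Y=29.38 D=41.72
t=0.41: X=27.02 E=13.64 P=17.27 Y=29.42 D=42.16
t=0.83: X=26.98 E=13.64 P=17.27 Y=29.46 D=42.60
t=1.24: X=26.94 E=13.64 P=17.27 Y=29.50 D=43.04
t=1.66: X=26.90 E=13.64 P=17.27 Y=29.54 D=43.49
t=2.07: X=26.86 E=13.64 P=17.27 Y=29.58 D=43.92
t=2.49: X=26.82 E=13.64 P=17.27 Y=29.62 D=44.37
t=2.90: X=26.78 E=13.64 P=17.27 Y=29.66 D=44.81
t=3.32: X=26.74 E=13.64 P=17.27 Y=29.70 D=45.25
t=3.73: X=26.70 E=13.64 P=17.27 Y=29.74 D=45.69
Rates at T: R1=0.1439, R2=0.0973, R3=0.3633
dx/dt at T (Σ net stoichiometry × rate): X=-0.0973, E=+0.0000, P=+0.0000, Y=+0.0973, D=+1.0652
Largest |dx/dt| is |+1.0652| (D) ≥ 0.05 → not steady.

Steady state at T: no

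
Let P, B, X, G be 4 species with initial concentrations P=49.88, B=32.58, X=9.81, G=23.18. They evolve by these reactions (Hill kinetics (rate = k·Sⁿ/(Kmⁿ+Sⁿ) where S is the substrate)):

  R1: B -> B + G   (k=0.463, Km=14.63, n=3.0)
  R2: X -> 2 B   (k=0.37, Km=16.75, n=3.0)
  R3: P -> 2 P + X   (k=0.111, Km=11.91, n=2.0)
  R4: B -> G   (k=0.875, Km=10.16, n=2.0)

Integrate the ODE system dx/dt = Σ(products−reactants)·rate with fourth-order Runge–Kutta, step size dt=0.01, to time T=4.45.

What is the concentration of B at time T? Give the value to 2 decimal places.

B at T = 29.63

RK4 with dt=0.01: 445 steps to T=4.45. Trajectory (selected grid times):
t=0.00: P=49.88 B=32.58 X=9.81 G=23.18
t=0.49: P=49.93 B=32.25 X=9.83 G=23.78
t=0.99: P=49.98 B=31.92 X=9.85 G=24.39
t=1.48: P=50.04 B=31.59 X=9.87 G=24.98
t=1.98: P=50.09 B=31.25 X=9.89 G=25.59
t=2.47: P=50.14 B=30.93 X=9.91 G=26.18
t=2.97: P=50.19 B=30.60 X=9.94 G=26.79
t=3.46: P=50.24 B=30.28 X=9.96 G=27.38
t=3.96: P=50.30 B=29.95 X=9.98 G=27.98
t=4.45: P=50.35 B=29.63 X=10.00 G=28.56
Read off B at T=4.45: 29.63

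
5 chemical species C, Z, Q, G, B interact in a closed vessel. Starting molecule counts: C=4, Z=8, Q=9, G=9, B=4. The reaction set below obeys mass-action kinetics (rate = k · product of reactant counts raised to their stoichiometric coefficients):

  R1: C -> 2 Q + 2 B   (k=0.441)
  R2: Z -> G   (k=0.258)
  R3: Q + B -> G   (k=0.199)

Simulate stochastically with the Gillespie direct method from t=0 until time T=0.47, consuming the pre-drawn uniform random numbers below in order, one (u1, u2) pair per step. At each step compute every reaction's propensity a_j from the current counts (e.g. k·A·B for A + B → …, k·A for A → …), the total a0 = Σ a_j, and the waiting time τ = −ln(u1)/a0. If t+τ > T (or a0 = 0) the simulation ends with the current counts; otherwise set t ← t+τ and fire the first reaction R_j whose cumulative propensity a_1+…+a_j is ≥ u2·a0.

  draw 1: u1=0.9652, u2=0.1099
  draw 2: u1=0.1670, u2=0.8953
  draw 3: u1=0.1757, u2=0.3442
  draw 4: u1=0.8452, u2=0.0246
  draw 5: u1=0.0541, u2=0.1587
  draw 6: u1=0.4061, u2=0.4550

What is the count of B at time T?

B at T = 6

t=0.000: C=4 Z=8 Q=9 G=9 B=4
Draw 1: a1=1.764, a2=2.064, a3=7.164, a0=10.992; τ=−ln(0.9652)/10.992=0.003 → t=0.003; u2·a0=0.1099·10.992=1.208 ≤ a1=1.764 → R1 fires; C=3 Z=8 Q=11 G=9 B=6
Draw 2: a1=1.323, a2=2.064, a3=13.134, a0=16.521; τ=−ln(0.1670)/16.521=0.108 → t=0.112; u2·a0=0.8953·16.521=14.791; a1+a2=3.387 < 14.791 ≤ a1+…+a3=16.521 → R3 fires; C=3 Z=8 Q=10 G=10 B=5
Draw 3: a1=1.323, a2=2.064, a3=9.950, a0=13.337; τ=−ln(0.1757)/13.337=0.130 → t=0.242; u2·a0=0.3442·13.337=4.591; a1+a2=3.387 < 4.591 ≤ a1+…+a3=13.337 → R3 fires; C=3 Z=8 Q=9 G=11 B=4
Draw 4: a1=1.323, a2=2.064, a3=7.164, a0=10.551; τ=−ln(0.8452)/10.551=0.016 → t=0.258; u2·a0=0.0246·10.551=0.260 ≤ a1=1.323 → R1 fires; C=2 Z=8 Q=11 G=11 B=6
Draw 5: a1=0.882, a2=2.064, a3=13.134, a0=16.080; τ=−ln(0.0541)/16.080=0.181 → t=0.439; u2·a0=0.1587·16.080=2.552; a1=0.882 < 2.552 ≤ a1+a2=2.946 → R2 fires; C=2 Z=7 Q=11 G=12 B=6
Draw 6: a1=0.882, a2=1.806, a3=13.134, a0=15.822; τ=−ln(0.4061)/15.822=0.057 → t=0.496 > T=0.47: stop.
Read off B at T=0.47: 6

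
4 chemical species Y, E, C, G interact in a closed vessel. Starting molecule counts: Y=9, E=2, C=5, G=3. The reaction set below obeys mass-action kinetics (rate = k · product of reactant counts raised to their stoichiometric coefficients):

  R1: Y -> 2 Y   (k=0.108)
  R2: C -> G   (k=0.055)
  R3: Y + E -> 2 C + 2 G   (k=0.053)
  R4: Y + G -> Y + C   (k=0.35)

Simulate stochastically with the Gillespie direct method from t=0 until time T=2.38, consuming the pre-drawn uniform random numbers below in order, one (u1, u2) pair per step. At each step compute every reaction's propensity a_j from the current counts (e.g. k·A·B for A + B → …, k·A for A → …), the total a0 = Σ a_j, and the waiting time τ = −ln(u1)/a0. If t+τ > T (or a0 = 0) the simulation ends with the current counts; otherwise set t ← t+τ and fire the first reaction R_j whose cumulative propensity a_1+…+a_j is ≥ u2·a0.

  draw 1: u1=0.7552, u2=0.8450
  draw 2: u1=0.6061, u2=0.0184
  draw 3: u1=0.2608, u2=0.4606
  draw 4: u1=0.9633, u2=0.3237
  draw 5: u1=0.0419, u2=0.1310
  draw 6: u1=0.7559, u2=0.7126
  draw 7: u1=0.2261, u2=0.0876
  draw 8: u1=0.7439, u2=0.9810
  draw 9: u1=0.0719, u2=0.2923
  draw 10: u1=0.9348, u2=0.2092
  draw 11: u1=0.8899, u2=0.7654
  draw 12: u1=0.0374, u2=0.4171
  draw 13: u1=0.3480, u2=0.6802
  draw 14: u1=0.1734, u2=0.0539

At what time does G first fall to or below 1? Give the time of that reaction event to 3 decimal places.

Threshold first reached at t = 0.225

t=0.000: Y=9 E=2 C=5 G=3
Draw 1: a1=0.972, a2=0.275, a3=0.954, a4=9.450, a0=11.651; τ=−ln(0.7552)/11.651=0.024 → t=0.024; u2·a0=0.8450·11.651=9.845; a1+…+a3=2.201 < 9.845 ≤ a1+…+a4=11.651 → R4 fires; Y=9 E=2 C=6 G=2
Draw 2: a1=0.972, a2=0.330, a3=0.954, a4=6.300, a0=8.556; τ=−ln(0.6061)/8.556=0.059 → t=0.083; u2·a0=0.0184·8.556=0.157 ≤ a1=0.972 → R1 fires; Y=10 E=2 C=6 G=2
Draw 3: a1=1.080, a2=0.330, a3=1.060, a4=7.000, a0=9.470; τ=−ln(0.2608)/9.470=0.142 → t=0.225; u2·a0=0.4606·9.470=4.362; a1+…+a3=2.470 < 4.362 ≤ a1+…+a4=9.470 → R4 fires; Y=10 E=2 C=7 G=1
Draw 4: a1=1.080, a2=0.385, a3=1.060, a4=3.500, a0=6.025; τ=−ln(0.9633)/6.025=0.006 → t=0.231; u2·a0=0.3237·6.025=1.950; a1+a2=1.465 < 1.950 ≤ a1+…+a3=2.525 → R3 fires; Y=9 E=1 C=9 G=3
Draw 5: a1=0.972, a2=0.495, a3=0.477, a4=9.450, a0=11.394; τ=−ln(0.0419)/11.394=0.278 → t=0.509; u2·a0=0.1310·11.394=1.493; a1+a2=1.467 < 1.493 ≤ a1+…+a3=1.944 → R3 fires; Y=8 E=0 C=11 G=5
Draw 6: a1=0.864, a2=0.605, a3=0.000, a4=14.000, a0=15.469; τ=−ln(0.7559)/15.469=0.018 → t=0.527; u2·a0=0.7126·15.469=11.023; a1+…+a3=1.469 < 11.023 ≤ a1+…+a4=15.469 → R4 fires; Y=8 E=0 C=12 G=4
Draw 7: a1=0.864, a2=0.660, a3=0.000, a4=11.200, a0=12.724; τ=−ln(0.2261)/12.724=0.117 → t=0.644; u2·a0=0.0876·12.724=1.115; a1=0.864 < 1.115 ≤ a1+a2=1.524 → R2 fires; Y=8 E=0 C=11 G=5
Draw 8: a1=0.864, a2=0.605, a3=0.000, a4=14.000, a0=15.469; τ=−ln(0.7439)/15.469=0.019 → t=0.663; u2·a0=0.9810·15.469=15.175; a1+…+a3=1.469 < 15.175 ≤ a1+…+a4=15.469 → R4 fires; Y=8 E=0 C=12 G=4
Draw 9: a1=0.864, a2=0.660, a3=0.000, a4=11.200, a0=12.724; τ=−ln(0.0719)/12.724=0.207 → t=0.870; u2·a0=0.2923·12.724=3.719; a1+…+a3=1.524 < 3.719 ≤ a1+…+a4=12.724 → R4 fires; Y=8 E=0 C=13 G=3
Draw 10: a1=0.864, a2=0.715, a3=0.000, a4=8.400, a0=9.979; τ=−ln(0.9348)/9.979=0.007 → t=0.877; u2·a0=0.2092·9.979=2.088; a1+…+a3=1.579 < 2.088 ≤ a1+…+a4=9.979 → R4 fires; Y=8 E=0 C=14 G=2
Draw 11: a1=0.864, a2=0.770, a3=0.000, a4=5.600, a0=7.234; τ=−ln(0.8899)/7.234=0.016 → t=0.893; u2·a0=0.7654·7.234=5.537; a1+…+a3=1.634 < 5.537 ≤ a1+…+a4=7.234 → R4 fires; Y=8 E=0 C=15 G=1
Draw 12: a1=0.864, a2=0.825, a3=0.000, a4=2.800, a0=4.489; τ=−ln(0.0374)/4.489=0.732 → t=1.625; u2·a0=0.4171·4.489=1.872; a1+…+a3=1.689 < 1.872 ≤ a1+…+a4=4.489 → R4 fires; Y=8 E=0 C=16 G=0
Draw 13: a1=0.864, a2=0.880, a3=0.000, a4=0.000, a0=1.744; τ=−ln(0.3480)/1.744=0.605 → t=2.230; u2·a0=0.6802·1.744=1.186; a1=0.864 < 1.186 ≤ a1+a2=1.744 → R2 fires; Y=8 E=0 C=15 G=1
Draw 14: a1=0.864, a2=0.825, a3=0.000, a4=2.800, a0=4.489; τ=−ln(0.1734)/4.489=0.390 → t=2.621 > T=2.38: stop.
G first becomes ≤ 1 when it reaches 1 at the event at t=0.225.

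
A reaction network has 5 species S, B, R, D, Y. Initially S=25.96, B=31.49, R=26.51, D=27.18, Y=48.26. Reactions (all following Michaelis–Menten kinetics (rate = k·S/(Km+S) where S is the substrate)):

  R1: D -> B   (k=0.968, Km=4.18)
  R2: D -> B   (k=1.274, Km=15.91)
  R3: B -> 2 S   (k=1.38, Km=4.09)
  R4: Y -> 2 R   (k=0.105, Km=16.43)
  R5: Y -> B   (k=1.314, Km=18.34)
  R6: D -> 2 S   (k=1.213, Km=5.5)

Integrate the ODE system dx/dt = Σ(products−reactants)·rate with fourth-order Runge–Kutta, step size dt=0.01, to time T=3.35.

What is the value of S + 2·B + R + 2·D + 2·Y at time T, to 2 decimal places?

Value at T = 266.33

Check how each reaction changes W = S + 2·B + R + 2·D + 2·Y (weight of products minus weight of reactants):
R1: D -> B: (2·1) − (2·1) = 2 − 2 = 0
R2: D -> B: (2·1) − (2·1) = 2 − 2 = 0
R3: B -> 2 S: (1·2) − (2·1) = 2 − 2 = 0
R4: Y -> 2 R: (1·2) − (2·1) = 2 − 2 = 0
R5: Y -> B: (2·1) − (2·1) = 2 − 2 = 0
R6: D -> 2 S: (1·2) − (2·1) = 2 − 2 = 0
Every reaction leaves W unchanged, so W is conserved and no simulation is needed: W(T) = W(0) = 25.96 + 2·31.49 + 26.51 + 2·27.18 + 2·48.26 = 266.33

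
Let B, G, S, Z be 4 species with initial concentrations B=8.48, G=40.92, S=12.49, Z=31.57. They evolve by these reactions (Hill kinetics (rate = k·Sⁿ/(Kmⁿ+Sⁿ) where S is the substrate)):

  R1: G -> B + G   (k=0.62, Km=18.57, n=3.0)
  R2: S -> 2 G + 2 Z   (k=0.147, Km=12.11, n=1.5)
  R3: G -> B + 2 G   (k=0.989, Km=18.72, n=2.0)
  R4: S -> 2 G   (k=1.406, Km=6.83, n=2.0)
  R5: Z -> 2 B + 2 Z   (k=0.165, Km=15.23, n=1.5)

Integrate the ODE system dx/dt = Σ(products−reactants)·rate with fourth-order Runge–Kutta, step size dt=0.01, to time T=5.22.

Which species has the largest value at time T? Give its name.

RK4 with dt=0.01: 522 steps to T=5.22. Trajectory (selected grid times):
t=0.00: B=8.48 G=40.92 S=12.49 Z=31.57
t=0.58: B=9.43 G=42.72 S=11.83 Z=31.73
t=1.16: B=10.39 G=44.49 S=11.18 Z=31.88
t=1.74: B=11.36 G=46.23 S=10.56 Z=32.03
t=2.32: B=12.34 G=47.93 S=9.96 Z=32.18
t=2.90: B=13.33 G=49.59 S=9.38 Z=32.32
t=3.48: B=14.32 G=51.21 S=8.82 Z=32.46
t=4.06: B=15.32 G=52.77 S=8.29 Z=32.60
t=4.64: B=16.32 G=54.29 S=7.79 Z=32.73
t=5.22: B=17.32 G=55.76 S=7.31 Z=32.86
At T=5.22: B=17.32 G=55.76 S=7.31 Z=32.86; the largest is G.

Dominant species at T: G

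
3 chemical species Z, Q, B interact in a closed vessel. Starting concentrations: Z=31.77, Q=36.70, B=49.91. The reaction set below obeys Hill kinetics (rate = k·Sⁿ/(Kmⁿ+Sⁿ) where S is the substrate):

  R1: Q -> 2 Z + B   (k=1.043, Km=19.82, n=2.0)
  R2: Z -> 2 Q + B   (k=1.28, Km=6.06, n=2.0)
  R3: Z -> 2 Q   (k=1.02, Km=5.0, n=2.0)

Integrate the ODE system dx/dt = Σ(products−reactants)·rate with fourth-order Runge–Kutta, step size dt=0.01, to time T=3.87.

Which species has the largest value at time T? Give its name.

RK4 with dt=0.01: 387 steps to T=3.87. Trajectory (selected grid times):
t=0.00: Z=31.77 Q=36.70 B=49.91
t=0.43: Z=31.51 Q=38.27 B=50.79
t=0.86: Z=31.27 Q=39.83 B=51.68
t=1.29: Z=31.03 Q=41.38 B=52.57
t=1.72: Z=30.81 Q=42.93 B=53.47
t=2.15: Z=30.60 Q=44.47 B=54.37
t=2.58: Z=30.39 Q=46.01 B=55.28
t=3.01: Z=30.20 Q=47.54 B=56.19
t=3.44: Z=30.01 Q=49.07 B=57.10
t=3.87: Z=29.83 Q=50.59 B=58.01
At T=3.87: Z=29.83 Q=50.59 B=58.01; the largest is B.

Dominant species at T: B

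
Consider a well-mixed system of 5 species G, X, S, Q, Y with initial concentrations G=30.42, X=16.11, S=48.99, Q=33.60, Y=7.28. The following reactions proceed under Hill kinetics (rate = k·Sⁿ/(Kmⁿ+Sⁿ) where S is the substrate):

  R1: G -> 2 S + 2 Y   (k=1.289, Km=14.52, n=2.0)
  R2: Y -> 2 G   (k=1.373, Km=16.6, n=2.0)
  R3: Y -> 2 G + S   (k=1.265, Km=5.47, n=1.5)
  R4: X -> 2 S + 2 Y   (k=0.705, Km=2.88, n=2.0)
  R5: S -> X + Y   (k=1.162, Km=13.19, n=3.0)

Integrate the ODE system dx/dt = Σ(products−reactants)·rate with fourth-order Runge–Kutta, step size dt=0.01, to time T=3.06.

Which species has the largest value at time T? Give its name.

RK4 with dt=0.01: 306 steps to T=3.06. Trajectory (selected grid times):
t=0.00: G=30.42 X=16.11 S=48.99 Q=33.60 Y=7.28
t=0.34: G=30.78 X=16.27 S=50.05 Q=33.60 Y=8.49
t=0.68: G=31.22 X=16.42 S=51.14 Q=33.60 Y=9.66
t=1.02: G=31.73 X=16.58 S=52.25 Q=33.60 Y=10.80
t=1.36: G=32.31 X=16.73 S=53.38 Q=33.60 Y=11.91
t=1.70: G=32.95 X=16.89 S=54.52 Q=33.60 Y=13.00
t=2.04: G=33.64 X=17.05 S=55.67 Q=33.60 Y=14.06
t=2.38: G=34.37 X=17.20 S=56.84 Q=33.60 Y=15.10
t=2.72: G=35.15 X=17.36 S=58.02 Q=33.60 Y=16.13
t=3.06: G=35.97 X=17.52 S=59.21 Q=33.60 Y=17.14
At T=3.06: G=35.97 X=17.52 S=59.21 Q=33.60 Y=17.14; the largest is S.

Dominant species at T: S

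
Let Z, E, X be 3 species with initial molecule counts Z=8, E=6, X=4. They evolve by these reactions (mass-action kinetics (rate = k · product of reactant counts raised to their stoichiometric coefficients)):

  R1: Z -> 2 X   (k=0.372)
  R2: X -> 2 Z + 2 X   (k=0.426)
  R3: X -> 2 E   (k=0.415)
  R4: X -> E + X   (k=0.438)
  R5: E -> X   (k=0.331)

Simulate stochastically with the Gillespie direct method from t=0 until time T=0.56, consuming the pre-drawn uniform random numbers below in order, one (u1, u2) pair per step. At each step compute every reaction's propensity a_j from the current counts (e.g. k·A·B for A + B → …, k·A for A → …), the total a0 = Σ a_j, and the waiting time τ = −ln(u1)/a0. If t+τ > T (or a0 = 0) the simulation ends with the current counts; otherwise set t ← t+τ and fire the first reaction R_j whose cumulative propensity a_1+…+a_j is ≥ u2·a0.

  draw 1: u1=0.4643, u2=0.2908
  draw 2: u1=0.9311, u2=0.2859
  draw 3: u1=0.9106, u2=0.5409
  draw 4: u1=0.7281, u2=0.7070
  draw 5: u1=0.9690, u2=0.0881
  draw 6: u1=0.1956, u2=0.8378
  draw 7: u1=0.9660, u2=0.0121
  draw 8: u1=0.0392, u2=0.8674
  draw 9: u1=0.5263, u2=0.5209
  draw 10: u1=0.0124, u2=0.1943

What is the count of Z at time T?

t=0.000: Z=8 E=6 X=4
Draw 1: a1=2.976, a2=1.704, a3=1.660, a4=1.752, a5=1.986, a0=10.078; τ=−ln(0.4643)/10.078=0.076 → t=0.076; u2·a0=0.2908·10.078=2.931 ≤ a1=2.976 → R1 fires; Z=7 E=6 X=6
Draw 2: a1=2.604, a2=2.556, a3=2.490, a4=2.628, a5=1.986, a0=12.264; τ=−ln(0.9311)/12.264=0.006 → t=0.082; u2·a0=0.2859·12.264=3.506; a1=2.604 < 3.506 ≤ a1+a2=5.160 → R2 fires; Z=9 E=6 X=7
Draw 3: a1=3.348, a2=2.982, a3=2.905, a4=3.066, a5=1.986, a0=14.287; τ=−ln(0.9106)/14.287=0.007 → t=0.089; u2·a0=0.5409·14.287=7.728; a1+a2=6.330 < 7.728 ≤ a1+…+a3=9.235 → R3 fires; Z=9 E=8 X=6
Draw 4: a1=3.348, a2=2.556, a3=2.490, a4=2.628, a5=2.648, a0=13.670; τ=−ln(0.7281)/13.670=0.023 → t=0.112; u2·a0=0.7070·13.670=9.665; a1+…+a3=8.394 < 9.665 ≤ a1+…+a4=11.022 → R4 fires; Z=9 E=9 X=6
Draw 5: a1=3.348, a2=2.556, a3=2.490, a4=2.628, a5=2.979, a0=14.001; τ=−ln(0.9690)/14.001=0.002 → t=0.114; u2·a0=0.0881·14.001=1.233 ≤ a1=3.348 → R1 fires; Z=8 E=9 X=8
Draw 6: a1=2.976, a2=3.408, a3=3.320, a4=3.504, a5=2.979, a0=16.187; τ=−ln(0.1956)/16.187=0.101 → t=0.215; u2·a0=0.8378·16.187=13.561; a1+…+a4=13.208 < 13.561 ≤ a1+…+a5=16.187 → R5 fires; Z=8 E=8 X=9
Draw 7: a1=2.976, a2=3.834, a3=3.735, a4=3.942, a5=2.648, a0=17.135; τ=−ln(0.9660)/17.135=0.002 → t=0.217; u2·a0=0.0121·17.135=0.207 ≤ a1=2.976 → R1 fires; Z=7 E=8 X=11
Draw 8: a1=2.604, a2=4.686, a3=4.565, a4=4.818, a5=2.648, a0=19.321; τ=−ln(0.0392)/19.321=0.168 → t=0.384; u2·a0=0.8674·19.321=16.759; a1+…+a4=16.673 < 16.759 ≤ a1+…+a5=19.321 → R5 fires; Z=7 E=7 X=12
Draw 9: a1=2.604, a2=5.112, a3=4.980, a4=5.256, a5=2.317, a0=20.269; τ=−ln(0.5263)/20.269=0.032 → t=0.416; u2·a0=0.5209·20.269=10.558; a1+a2=7.716 < 10.558 ≤ a1+…+a3=12.696 → R3 fires; Z=7 E=9 X=11
Draw 10: a1=2.604, a2=4.686, a3=4.565, a4=4.818, a5=2.979, a0=19.652; τ=−ln(0.0124)/19.652=0.223 → t=0.639 > T=0.56: stop.
Read off Z at T=0.56: 7

Z at T = 7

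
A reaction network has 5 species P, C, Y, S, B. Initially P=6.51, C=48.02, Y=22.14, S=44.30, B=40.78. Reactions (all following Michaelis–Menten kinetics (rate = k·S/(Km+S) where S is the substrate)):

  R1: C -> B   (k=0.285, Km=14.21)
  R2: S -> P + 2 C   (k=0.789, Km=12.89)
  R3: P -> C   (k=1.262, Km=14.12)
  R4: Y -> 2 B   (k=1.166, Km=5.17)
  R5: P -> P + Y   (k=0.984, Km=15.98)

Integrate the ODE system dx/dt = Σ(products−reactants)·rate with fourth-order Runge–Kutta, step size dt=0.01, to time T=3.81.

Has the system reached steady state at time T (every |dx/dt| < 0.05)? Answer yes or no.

Steady state at T: no

RK4 with dt=0.01: 381 steps to T=3.81. Trajectory (selected grid times):
t=0.00: P=6.51 C=48.02 Y=22.14 S=44.30 B=40.78
t=0.42: P=6.60 C=48.61 Y=21.86 S=44.04 B=41.67
t=0.85: P=6.69 C=49.21 Y=21.58 S=43.78 B=42.57
t=1.27: P=6.77 C=49.80 Y=21.31 S=43.53 B=43.45
t=1.69: P=6.85 C=50.39 Y=21.04 S=43.27 B=44.33
t=2.12: P=6.94 C=51.00 Y=20.77 S=43.01 B=45.23
t=2.54: P=7.02 C=51.59 Y=20.50 S=42.75 B=46.11
t=2.96: P=7.10 C=52.18 Y=20.24 S=42.50 B=46.98
t=3.39: P=7.17 C=52.79 Y=19.97 S=42.24 B=47.88
t=3.81: P=7.25 C=53.38 Y=19.71 S=41.99 B=48.75
Rates at T: R1=0.2251, R2=0.6037, R3=0.4281, R4=0.9237, R5=0.3070
dx/dt at T (Σ net stoichiometry × rate): P=+0.1756, C=+1.4103, Y=-0.6167, S=-0.6037, B=+2.0725
Largest |dx/dt| is |+2.0725| (B) ≥ 0.05 → not steady.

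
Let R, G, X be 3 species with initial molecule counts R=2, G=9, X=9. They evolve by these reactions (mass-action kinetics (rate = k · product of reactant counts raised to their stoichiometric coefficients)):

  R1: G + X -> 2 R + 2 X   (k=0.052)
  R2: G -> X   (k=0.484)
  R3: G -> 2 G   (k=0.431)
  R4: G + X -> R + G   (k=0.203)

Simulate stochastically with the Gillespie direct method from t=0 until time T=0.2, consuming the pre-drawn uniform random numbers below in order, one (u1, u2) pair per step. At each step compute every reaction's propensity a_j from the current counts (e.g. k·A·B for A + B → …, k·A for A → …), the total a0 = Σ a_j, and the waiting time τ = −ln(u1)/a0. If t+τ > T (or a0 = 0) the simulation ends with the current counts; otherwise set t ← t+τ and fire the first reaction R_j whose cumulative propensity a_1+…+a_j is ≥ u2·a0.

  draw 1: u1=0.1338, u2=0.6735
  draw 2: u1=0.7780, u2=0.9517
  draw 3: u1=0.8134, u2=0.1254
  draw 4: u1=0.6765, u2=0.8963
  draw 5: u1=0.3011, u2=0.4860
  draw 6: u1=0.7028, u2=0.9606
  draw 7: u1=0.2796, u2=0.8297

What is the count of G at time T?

t=0.000: R=2 G=9 X=9
Draw 1: a1=4.212, a2=4.356, a3=3.879, a4=16.443, a0=28.890; τ=−ln(0.1338)/28.890=0.070 → t=0.070; u2·a0=0.6735·28.890=19.457; a1+…+a3=12.447 < 19.457 ≤ a1+…+a4=28.890 → R4 fires; R=3 G=9 X=8
Draw 2: a1=3.744, a2=4.356, a3=3.879, a4=14.616, a0=26.595; τ=−ln(0.7780)/26.595=0.009 → t=0.079; u2·a0=0.9517·26.595=25.310; a1+…+a3=11.979 < 25.310 ≤ a1+…+a4=26.595 → R4 fires; R=4 G=9 X=7
Draw 3: a1=3.276, a2=4.356, a3=3.879, a4=12.789, a0=24.300; τ=−ln(0.8134)/24.300=0.008 → t=0.088; u2·a0=0.1254·24.300=3.047 ≤ a1=3.276 → R1 fires; R=6 G=8 X=8
Draw 4: a1=3.328, a2=3.872, a3=3.448, a4=12.992, a0=23.640; τ=−ln(0.6765)/23.640=0.017 → t=0.104; u2·a0=0.8963·23.640=21.189; a1+…+a3=10.648 < 21.189 ≤ a1+…+a4=23.640 → R4 fires; R=7 G=8 X=7
Draw 5: a1=2.912, a2=3.872, a3=3.448, a4=11.368, a0=21.600; τ=−ln(0.3011)/21.600=0.056 → t=0.160; u2·a0=0.4860·21.600=10.498; a1+…+a3=10.232 < 10.498 ≤ a1+…+a4=21.600 → R4 fires; R=8 G=8 X=6
Draw 6: a1=2.496, a2=3.872, a3=3.448, a4=9.744, a0=19.560; τ=−ln(0.7028)/19.560=0.018 → t=0.178; u2·a0=0.9606·19.560=18.789; a1+…+a3=9.816 < 18.789 ≤ a1+…+a4=19.560 → R4 fires; R=9 G=8 X=5
Draw 7: a1=2.080, a2=3.872, a3=3.448, a4=8.120, a0=17.520; τ=−ln(0.2796)/17.520=0.073 → t=0.250 > T=0.2: stop.
Read off G at T=0.2: 8

G at T = 8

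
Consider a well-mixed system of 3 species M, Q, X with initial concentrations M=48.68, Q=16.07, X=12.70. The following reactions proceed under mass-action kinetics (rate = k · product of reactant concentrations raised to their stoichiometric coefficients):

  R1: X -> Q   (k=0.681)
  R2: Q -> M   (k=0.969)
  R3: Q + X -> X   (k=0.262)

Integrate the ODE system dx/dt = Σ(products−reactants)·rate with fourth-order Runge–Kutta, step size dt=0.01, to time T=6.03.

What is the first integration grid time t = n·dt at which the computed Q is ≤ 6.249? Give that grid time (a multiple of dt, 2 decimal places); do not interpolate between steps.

Threshold first reached at t = 0.30

RK4 with dt=0.01: 603 steps to T=6.03. Trajectory (selected grid times):
t=0.00: M=48.68 Q=16.07 X=12.70
t=0.29: M=51.55 Q=6.40 X=10.42
t=0.30: M=51.61 Q=6.23 X=10.35
t=0.67: M=53.16 Q=3.10 X=8.05
t=1.34: M=54.67 Q=1.86 X=5.10
t=2.01: M=55.74 Q=1.47 X=3.23
t=2.68: M=56.59 Q=1.19 X=2.05
t=3.35: M=57.28 Q=0.94 X=1.30
t=4.02: M=57.82 Q=0.72 X=0.82
t=4.69: M=58.23 Q=0.54 X=0.52
t=5.36: M=58.53 Q=0.40 X=0.33
t=6.03: M=58.75 Q=0.28 X=0.21
Q(0.29)=6.397 > 6.249 but Q(0.30)=6.235 ≤ 6.249, so the first grid time is t=0.30.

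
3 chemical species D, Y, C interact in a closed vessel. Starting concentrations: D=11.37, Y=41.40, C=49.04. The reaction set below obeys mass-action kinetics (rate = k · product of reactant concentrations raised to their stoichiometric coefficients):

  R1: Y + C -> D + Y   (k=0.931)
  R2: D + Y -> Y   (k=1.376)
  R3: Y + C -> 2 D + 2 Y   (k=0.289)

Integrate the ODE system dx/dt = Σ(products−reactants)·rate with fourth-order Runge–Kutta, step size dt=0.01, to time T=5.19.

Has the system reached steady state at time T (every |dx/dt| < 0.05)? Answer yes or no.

RK4 with dt=0.01: 519 steps to T=5.19. Trajectory (selected grid times):
t=0.00: D=11.37 Y=41.40 C=49.04
t=0.58: D=0.00 Y=53.02 C=0.00
t=1.15: D=0.00 Y=53.02 C=0.00
t=1.73: D=0.00 Y=53.02 C=0.00
t=2.31: D=0.00 Y=53.02 C=0.00
t=2.88: D=0.00 Y=53.02 C=0.00
t=3.46: D=0.00 Y=53.02 C=0.00
t=4.04: D=0.00 Y=53.02 C=0.00
t=4.61: D=0.00 Y=53.02 C=0.00
t=5.19: D=0.00 Y=53.02 C=0.00
Rates at T: R1=0.0000, R2=0.0000, R3=0.0000
dx/dt at T (Σ net stoichiometry × rate): D=-0.0000, Y=+0.0000, C=-0.0000
Largest |dx/dt| is |-0.0000| (D) < 0.05 → steady.

Steady state at T: yes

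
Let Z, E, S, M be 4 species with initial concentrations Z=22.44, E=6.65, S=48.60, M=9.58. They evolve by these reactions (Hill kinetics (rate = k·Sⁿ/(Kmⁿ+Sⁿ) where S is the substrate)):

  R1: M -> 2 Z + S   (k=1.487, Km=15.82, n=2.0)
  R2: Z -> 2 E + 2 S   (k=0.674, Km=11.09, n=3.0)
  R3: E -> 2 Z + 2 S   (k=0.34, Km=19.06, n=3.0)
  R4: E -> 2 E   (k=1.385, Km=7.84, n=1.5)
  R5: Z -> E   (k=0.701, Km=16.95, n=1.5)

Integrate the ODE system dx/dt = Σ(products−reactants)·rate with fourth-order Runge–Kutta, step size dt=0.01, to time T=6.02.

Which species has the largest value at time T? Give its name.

RK4 with dt=0.01: 602 steps to T=6.02. Trajectory (selected grid times):
t=0.00: Z=22.44 E=6.65 S=48.60 M=9.58
t=0.67: Z=22.30 E=8.17 S=49.69 M=9.32
t=1.34: Z=22.17 E=9.74 S=50.79 M=9.07
t=2.01: Z=22.03 E=11.36 S=51.90 M=8.83
t=2.68: Z=21.91 E=13.00 S=53.03 M=8.59
t=3.34: Z=21.80 E=14.64 S=54.16 M=8.37
t=4.01: Z=21.71 E=16.32 S=55.33 M=8.16
t=4.68: Z=21.64 E=18.01 S=56.52 M=7.96
t=5.35: Z=21.58 E=19.70 S=57.74 M=7.76
t=6.02: Z=21.54 E=21.40 S=58.97 M=7.57
At T=6.02: Z=21.54 E=21.40 S=58.97 M=7.57; the largest is S.

Dominant species at T: S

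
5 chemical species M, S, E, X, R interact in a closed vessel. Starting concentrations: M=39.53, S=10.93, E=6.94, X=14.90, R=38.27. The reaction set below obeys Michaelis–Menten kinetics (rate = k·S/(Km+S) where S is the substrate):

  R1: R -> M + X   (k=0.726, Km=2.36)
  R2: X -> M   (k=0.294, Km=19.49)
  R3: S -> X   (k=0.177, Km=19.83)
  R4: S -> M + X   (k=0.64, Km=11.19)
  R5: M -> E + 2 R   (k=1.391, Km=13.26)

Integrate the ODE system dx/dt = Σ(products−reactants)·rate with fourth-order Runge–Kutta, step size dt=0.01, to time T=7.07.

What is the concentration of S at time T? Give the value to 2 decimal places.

RK4 with dt=0.01: 707 steps to T=7.07. Trajectory (selected grid times):
t=0.00: M=39.53 S=10.93 E=6.94 X=14.90 R=38.27
t=0.79: M=39.60 S=10.63 E=7.76 X=15.64 R=39.38
t=1.57: M=39.66 S=10.34 E=8.58 X=16.36 R=40.47
t=2.36: M=39.73 S=10.05 E=9.40 X=17.08 R=41.57
t=3.14: M=39.80 S=9.77 E=10.21 X=17.79 R=42.66
t=3.93: M=39.86 S=9.49 E=11.04 X=18.50 R=43.77
t=4.71: M=39.93 S=9.22 E=11.85 X=19.20 R=44.86
t=5.50: M=39.99 S=8.95 E=12.68 X=19.90 R=45.96
t=6.28: M=40.05 S=8.69 E=13.49 X=20.58 R=47.05
t=7.07: M=40.11 S=8.43 E=14.32 X=21.27 R=48.16
Read off S at T=7.07: 8.43

S at T = 8.43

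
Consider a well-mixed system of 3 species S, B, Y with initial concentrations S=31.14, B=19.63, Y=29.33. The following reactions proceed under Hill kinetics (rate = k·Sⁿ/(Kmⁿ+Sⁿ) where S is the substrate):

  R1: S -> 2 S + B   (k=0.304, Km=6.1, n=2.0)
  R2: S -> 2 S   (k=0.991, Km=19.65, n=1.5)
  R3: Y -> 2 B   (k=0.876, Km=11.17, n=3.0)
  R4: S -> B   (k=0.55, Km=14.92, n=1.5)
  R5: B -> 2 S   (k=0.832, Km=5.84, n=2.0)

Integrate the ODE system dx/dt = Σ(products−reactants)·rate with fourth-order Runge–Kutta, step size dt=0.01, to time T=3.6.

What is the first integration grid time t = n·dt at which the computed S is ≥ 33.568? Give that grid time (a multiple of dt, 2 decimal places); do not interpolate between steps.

Threshold first reached at t = 1.17

RK4 with dt=0.01: 360 steps to T=3.6. Trajectory (selected grid times):
t=0.00: S=31.14 B=19.63 Y=29.33
t=0.40: S=31.97 B=20.27 Y=29.00
t=0.80: S=32.81 B=20.91 Y=28.67
t=1.16: S=33.56 B=21.48 Y=28.37
t=1.17: S=33.58 B=21.50 Y=28.36
t=1.20: S=33.64 B=21.55 Y=28.34
t=1.60: S=34.49 B=22.19 Y=28.01
t=2.00: S=35.34 B=22.82 Y=27.68
t=2.40: S=36.19 B=23.46 Y=27.35
t=2.80: S=37.05 B=24.09 Y=27.02
t=3.20: S=37.91 B=24.72 Y=26.69
t=3.60: S=38.77 B=25.36 Y=26.37
S(1.16)=33.561 < 33.568 but S(1.17)=33.582 ≥ 33.568, so the first grid time is t=1.17.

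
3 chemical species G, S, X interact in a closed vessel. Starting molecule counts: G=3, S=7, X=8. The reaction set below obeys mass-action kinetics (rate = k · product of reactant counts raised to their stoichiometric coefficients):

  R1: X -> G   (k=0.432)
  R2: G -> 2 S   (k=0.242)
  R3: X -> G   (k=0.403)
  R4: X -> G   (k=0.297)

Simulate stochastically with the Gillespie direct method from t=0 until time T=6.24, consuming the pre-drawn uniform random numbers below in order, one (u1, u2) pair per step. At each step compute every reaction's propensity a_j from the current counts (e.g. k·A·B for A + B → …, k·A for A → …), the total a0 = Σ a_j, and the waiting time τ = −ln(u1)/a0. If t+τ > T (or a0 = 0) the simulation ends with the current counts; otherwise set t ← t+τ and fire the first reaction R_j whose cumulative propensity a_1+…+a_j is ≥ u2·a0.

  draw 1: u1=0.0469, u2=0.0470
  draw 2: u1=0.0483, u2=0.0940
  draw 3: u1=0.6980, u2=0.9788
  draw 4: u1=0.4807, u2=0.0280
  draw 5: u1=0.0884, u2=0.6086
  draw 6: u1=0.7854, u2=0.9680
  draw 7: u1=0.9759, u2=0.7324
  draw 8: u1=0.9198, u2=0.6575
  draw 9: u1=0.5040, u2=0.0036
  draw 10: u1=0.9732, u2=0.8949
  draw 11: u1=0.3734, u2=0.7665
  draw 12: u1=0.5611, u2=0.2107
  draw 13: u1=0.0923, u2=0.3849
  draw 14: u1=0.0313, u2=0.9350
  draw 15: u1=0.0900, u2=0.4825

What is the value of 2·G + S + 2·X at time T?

Check how each reaction changes W = 2·G + S + 2·X (weight of products minus weight of reactants):
R1: X -> G: (2·1) − (2·1) = 2 − 2 = 0
R2: G -> 2 S: (1·2) − (2·1) = 2 − 2 = 0
R3: X -> G: (2·1) − (2·1) = 2 − 2 = 0
R4: X -> G: (2·1) − (2·1) = 2 − 2 = 0
Every reaction leaves W unchanged, so W is conserved and no simulation is needed: W(T) = W(0) = 2·3 + 7 + 2·8 = 29

Value at T = 29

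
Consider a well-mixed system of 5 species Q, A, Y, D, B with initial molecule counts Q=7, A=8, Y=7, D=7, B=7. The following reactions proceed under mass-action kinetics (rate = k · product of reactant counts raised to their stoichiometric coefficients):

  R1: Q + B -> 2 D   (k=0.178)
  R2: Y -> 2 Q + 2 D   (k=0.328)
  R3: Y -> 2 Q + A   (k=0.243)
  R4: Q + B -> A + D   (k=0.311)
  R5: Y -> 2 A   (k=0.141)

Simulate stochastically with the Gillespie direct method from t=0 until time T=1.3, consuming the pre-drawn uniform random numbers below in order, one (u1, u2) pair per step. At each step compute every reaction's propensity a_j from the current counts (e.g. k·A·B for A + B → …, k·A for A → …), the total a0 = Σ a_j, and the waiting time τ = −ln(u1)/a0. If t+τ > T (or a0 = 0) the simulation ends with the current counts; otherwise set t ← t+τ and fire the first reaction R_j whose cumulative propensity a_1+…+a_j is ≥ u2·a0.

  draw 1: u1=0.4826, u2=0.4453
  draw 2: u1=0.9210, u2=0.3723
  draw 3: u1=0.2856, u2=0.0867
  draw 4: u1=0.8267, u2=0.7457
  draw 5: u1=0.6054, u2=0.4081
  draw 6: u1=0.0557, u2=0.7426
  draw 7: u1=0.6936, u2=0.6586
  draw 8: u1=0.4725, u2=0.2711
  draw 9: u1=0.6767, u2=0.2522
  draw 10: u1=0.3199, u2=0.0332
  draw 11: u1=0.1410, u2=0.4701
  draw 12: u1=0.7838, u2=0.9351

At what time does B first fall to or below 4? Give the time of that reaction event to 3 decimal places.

t=0.000: Q=7 A=8 Y=7 D=7 B=7
Draw 1: a1=8.722, a2=2.296, a3=1.701, a4=15.239, a5=0.987, a0=28.945; τ=−ln(0.4826)/28.945=0.025 → t=0.025; u2·a0=0.4453·28.945=12.889; a1+…+a3=12.719 < 12.889 ≤ a1+…+a4=27.958 → R4 fires; Q=6 A=9 Y=7 D=8 B=6
Draw 2: a1=6.408, a2=2.296, a3=1.701, a4=11.196, a5=0.987, a0=22.588; τ=−ln(0.9210)/22.588=0.004 → t=0.029; u2·a0=0.3723·22.588=8.410; a1=6.408 < 8.410 ≤ a1+a2=8.704 → R2 fires; Q=8 A=9 Y=6 D=10 B=6
Draw 3: a1=8.544, a2=1.968, a3=1.458, a4=14.928, a5=0.846, a0=27.744; τ=−ln(0.2856)/27.744=0.045 → t=0.074; u2·a0=0.0867·27.744=2.405 ≤ a1=8.544 → R1 fires; Q=7 A=9 Y=6 D=12 B=5
Draw 4: a1=6.230, a2=1.968, a3=1.458, a4=10.885, a5=0.846, a0=21.387; τ=−ln(0.8267)/21.387=0.009 → t=0.083; u2·a0=0.7457·21.387=15.948; a1+…+a3=9.656 < 15.948 ≤ a1+…+a4=20.541 → R4 fires; Q=6 A=10 Y=6 D=13 B=4
Draw 5: a1=4.272, a2=1.968, a3=1.458, a4=7.464, a5=0.846, a0=16.008; τ=−ln(0.6054)/16.008=0.031 → t=0.114; u2·a0=0.4081·16.008=6.533; a1+a2=6.240 < 6.533 ≤ a1+…+a3=7.698 → R3 fires; Q=8 A=11 Y=5 D=13 B=4
Draw 6: a1=5.696, a2=1.640, a3=1.215, a4=9.952, a5=0.705, a0=19.208; τ=−ln(0.0557)/19.208=0.150 → t=0.265; u2·a0=0.7426·19.208=14.264; a1+…+a3=8.551 < 14.264 ≤ a1+…+a4=18.503 → R4 fires; Q=7 A=12 Y=5 D=14 B=3
Draw 7: a1=3.738, a2=1.640, a3=1.215, a4=6.531, a5=0.705, a0=13.829; τ=−ln(0.6936)/13.829=0.026 → t=0.291; u2·a0=0.6586·13.829=9.108; a1+…+a3=6.593 < 9.108 ≤ a1+…+a4=13.124 → R4 fires; Q=6 A=13 Y=5 D=15 B=2
Draw 8: a1=2.136, a2=1.640, a3=1.215, a4=3.732, a5=0.705, a0=9.428; τ=−ln(0.4725)/9.428=0.080 → t=0.371; u2·a0=0.2711·9.428=2.556; a1=2.136 < 2.556 ≤ a1+a2=3.776 → R2 fires; Q=8 A=13 Y=4 D=17 B=2
Draw 9: a1=2.848, a2=1.312, a3=0.972, a4=4.976, a5=0.564, a0=10.672; τ=−ln(0.6767)/10.672=0.037 → t=0.407; u2·a0=0.2522·10.672=2.691 ≤ a1=2.848 → R1 fires; Q=7 A=13 Y=4 D=19 B=1
Draw 10: a1=1.246, a2=1.312, a3=0.972, a4=2.177, a5=0.564, a0=6.271; τ=−ln(0.3199)/6.271=0.182 → t=0.589; u2·a0=0.0332·6.271=0.208 ≤ a1=1.246 → R1 fires; Q=6 A=13 Y=4 D=21 B=0
Draw 11: a1=0.000, a2=1.312, a3=0.972, a4=0.000, a5=0.564, a0=2.848; τ=−ln(0.1410)/2.848=0.688 → t=1.277; u2·a0=0.4701·2.848=1.339; a1+a2=1.312 < 1.339 ≤ a1+…+a3=2.284 → R3 fires; Q=8 A=14 Y=3 D=21 B=0
Draw 12: a1=0.000, a2=0.984, a3=0.729, a4=0.000, a5=0.423, a0=2.136; τ=−ln(0.7838)/2.136=0.114 → t=1.391 > T=1.3: stop.
B first becomes ≤ 4 when it reaches 4 at the event at t=0.083.

Threshold first reached at t = 0.083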